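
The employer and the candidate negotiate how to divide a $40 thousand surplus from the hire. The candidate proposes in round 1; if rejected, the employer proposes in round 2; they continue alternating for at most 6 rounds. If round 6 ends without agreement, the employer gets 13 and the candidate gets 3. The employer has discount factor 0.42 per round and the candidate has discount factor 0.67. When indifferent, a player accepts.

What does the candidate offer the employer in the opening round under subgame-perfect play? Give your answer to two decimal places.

Round 6 (the employer proposes): the candidate gets 3 if talks fail, so the employer offers 3 and keeps 37.
Round 5 (the candidate proposes): the employer can get 37 next round, worth 0.42 × 37 = 15.54 now. The candidate offers 15.54 and keeps 40 − 15.54 = 24.46.
Round 4 (the employer proposes): the candidate can get 24.46 next round, worth 0.67 × 24.46 = 16.3882 now; the employer offers that and keeps 23.6118.
Round 3 (the candidate proposes): the employer can get 23.6118 next round, worth 0.42 × 23.6118 = 9.916956 now. The candidate offers 9.916956 and keeps 40 − 9.916956 = 30.083044.
Round 2 (the employer proposes): the candidate can get 30.083044 next round, worth 0.67 × 30.083044 = 20.15563948 now. The employer offers 20.15563948 and keeps 40 − 20.15563948 = 19.84436052.
Round 1 (the candidate proposes): the employer can get 19.84436052 next round, worth 0.42 × 19.84436052 = 8.3346314184 now; the candidate offers that and keeps 31.6653685816.

8.33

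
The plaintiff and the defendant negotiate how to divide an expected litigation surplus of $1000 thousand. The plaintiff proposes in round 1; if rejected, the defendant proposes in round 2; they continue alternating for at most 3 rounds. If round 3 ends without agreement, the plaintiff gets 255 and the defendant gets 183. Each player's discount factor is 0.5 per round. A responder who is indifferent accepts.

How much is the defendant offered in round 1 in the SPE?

Round 3 (the plaintiff proposes): the defendant gets 183 if talks fail, so the plaintiff offers 183 and keeps 817.
Round 2 (the defendant proposes): the plaintiff can get 817 next round, worth 0.5 × 817 = 408.5 now, so the defendant offers 408.5, keeping 591.5.
Round 1 (the plaintiff proposes): the defendant can get 591.5 next round, worth 0.5 × 591.5 = 295.75 now, so the plaintiff offers 295.75, keeping 704.25.

295.75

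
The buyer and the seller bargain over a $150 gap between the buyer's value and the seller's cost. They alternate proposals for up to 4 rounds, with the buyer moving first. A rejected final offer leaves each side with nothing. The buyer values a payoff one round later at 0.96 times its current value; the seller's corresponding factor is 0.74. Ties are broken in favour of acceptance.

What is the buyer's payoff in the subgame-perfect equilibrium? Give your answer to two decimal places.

66.71

By backward induction:
Round 4 (the seller proposes): rejection yields 0 for the buyer; the seller offers 0 and keeps 150.
Round 3 (the buyer proposes): the seller can get 150 next round, worth 0.74 × 150 = 111 now, so the buyer offers 111, keeping 39.
Round 2 (the seller proposes): the buyer can get 39 next round, worth 0.96 × 39 = 37.44 now, so the seller offers 37.44, keeping 112.56.
Round 1 (the buyer proposes): the seller can get 112.56 next round, worth 0.74 × 112.56 = 83.2944 now. The buyer offers 83.2944 and keeps 150 − 83.2944 = 66.7056.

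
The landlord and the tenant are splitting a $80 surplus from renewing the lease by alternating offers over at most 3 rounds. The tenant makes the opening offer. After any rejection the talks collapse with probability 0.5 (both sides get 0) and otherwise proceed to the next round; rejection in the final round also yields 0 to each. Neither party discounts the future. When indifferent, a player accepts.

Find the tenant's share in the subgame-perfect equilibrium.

By backward induction:
Round 3 (the tenant proposes): the landlord will accept anything ≥ 0, so the tenant offers 0 and keeps 80.
Round 2 (the landlord proposes): rejecting gives the tenant an expected 0.5 × 80 = 40; the landlord offers that and keeps 40.
Round 1 (the tenant proposes): rejecting gives the landlord an expected 0.5 × 40 = 20; the tenant offers that and keeps 60.

60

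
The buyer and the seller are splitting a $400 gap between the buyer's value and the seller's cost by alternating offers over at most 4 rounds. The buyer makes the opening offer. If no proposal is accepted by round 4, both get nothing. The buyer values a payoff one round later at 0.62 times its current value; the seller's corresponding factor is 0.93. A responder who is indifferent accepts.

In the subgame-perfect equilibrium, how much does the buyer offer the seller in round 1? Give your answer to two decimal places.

Round 4 (the seller proposes): rejection yields 0 for the buyer; the seller offers 0 and keeps 400.
Round 3 (the buyer proposes): the seller can get 400 next round, worth 0.93 × 400 = 372 now, so the buyer offers 372, keeping 28.
Round 2 (the seller proposes): the buyer can get 28 next round, worth 0.62 × 28 = 17.36 now. The seller offers 17.36 and keeps 400 − 17.36 = 382.64.
Round 1 (the buyer proposes): the seller can get 382.64 next round, worth 0.93 × 382.64 = 355.8552 now, so the buyer offers 355.8552, keeping 44.1448.

355.86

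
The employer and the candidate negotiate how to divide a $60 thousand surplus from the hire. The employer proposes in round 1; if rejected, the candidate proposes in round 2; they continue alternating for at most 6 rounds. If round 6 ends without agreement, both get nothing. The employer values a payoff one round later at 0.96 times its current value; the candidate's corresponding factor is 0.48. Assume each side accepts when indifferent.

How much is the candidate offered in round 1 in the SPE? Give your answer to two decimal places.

Round 6 (the candidate proposes): rejection yields 0 for the employer; the candidate offers 0 and keeps 60.
Round 5 (the employer proposes): the candidate can get 60 next round, worth 0.48 × 60 = 28.8 now, so the employer offers 28.8, keeping 31.2.
Round 4 (the candidate proposes): the employer can get 31.2 next round, worth 0.96 × 31.2 = 29.952 now, so the candidate offers 29.952, keeping 30.048.
Round 3 (the employer proposes): the candidate can get 30.048 next round, worth 0.48 × 30.048 = 14.42304 now, so the employer offers 14.42304, keeping 45.57696.
Round 2 (the candidate proposes): the employer can get 45.57696 next round, worth 0.96 × 45.57696 = 43.7538816 now. The candidate offers 43.7538816 and keeps 60 − 43.7538816 = 16.2461184.
Round 1 (the employer proposes): the candidate can get 16.2461184 next round, worth 0.48 × 16.2461184 = 7.798136832 now. The employer offers 7.798136832 and keeps 60 − 7.798136832 = 52.201863168.

7.80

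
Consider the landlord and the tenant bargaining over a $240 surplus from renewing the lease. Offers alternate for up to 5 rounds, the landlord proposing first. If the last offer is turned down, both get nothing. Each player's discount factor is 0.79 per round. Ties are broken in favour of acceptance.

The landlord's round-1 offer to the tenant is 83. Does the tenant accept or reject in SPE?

Round 5 (the landlord proposes): the tenant will accept anything ≥ 0, so the landlord offers 0 and keeps 240.
Round 4 (the tenant proposes): the landlord can get 240 next round, worth 0.79 × 240 = 189.6 now. The tenant offers 189.6 and keeps 240 − 189.6 = 50.4.
Round 3 (the landlord proposes): the tenant can get 50.4 next round, worth 0.79 × 50.4 = 39.816 now; the landlord offers that and keeps 200.184.
Round 2 (the tenant proposes): the landlord can get 200.184 next round, worth 0.79 × 200.184 = 158.14536 now, so the tenant offers 158.14536, keeping 81.85464.
So by rejecting in round 1, the tenant gets 81.85464 next round, worth 0.79 × 81.85464 = 64.6651656 now.
Offer 83 ≥ 64.6651656, so the tenant accepts.

Accept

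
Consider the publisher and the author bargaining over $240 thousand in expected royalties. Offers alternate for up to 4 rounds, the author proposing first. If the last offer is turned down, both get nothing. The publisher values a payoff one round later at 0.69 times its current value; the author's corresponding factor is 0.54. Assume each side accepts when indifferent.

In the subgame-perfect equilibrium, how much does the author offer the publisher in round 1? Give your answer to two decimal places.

137.88

Solve by backward induction from round 4.
Round 4 (the publisher proposes): the author will accept anything ≥ 0, so the publisher offers 0 and keeps 240.
Round 3 (the author proposes): the publisher can get 240 next round, worth 0.69 × 240 = 165.6 now. The author offers 165.6 and keeps 240 − 165.6 = 74.4.
Round 2 (the publisher proposes): the author can get 74.4 next round, worth 0.54 × 74.4 = 40.176 now; the publisher offers that and keeps 199.824.
Round 1 (the author proposes): the publisher can get 199.824 next round, worth 0.69 × 199.824 = 137.87856 now, so the author offers 137.87856, keeping 102.12144.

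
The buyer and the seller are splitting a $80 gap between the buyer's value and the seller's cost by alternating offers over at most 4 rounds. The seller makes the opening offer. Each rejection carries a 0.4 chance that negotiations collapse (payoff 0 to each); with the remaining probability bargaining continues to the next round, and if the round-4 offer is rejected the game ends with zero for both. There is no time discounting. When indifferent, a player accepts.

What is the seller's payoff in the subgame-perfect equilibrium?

43.52

Round 4 (the buyer proposes): the seller will accept anything ≥ 0, so the buyer offers 0 and keeps 80.
Round 3 (the seller proposes): rejecting gives the buyer an expected 0.6 × 80 = 48. The seller offers 48 and keeps 80 − 48 = 32.
Round 2 (the buyer proposes): rejecting gives the seller an expected 0.6 × 32 = 19.2, so the buyer offers 19.2, keeping 60.8.
Round 1 (the seller proposes): rejecting gives the buyer an expected 0.6 × 60.8 = 36.48; the seller offers that and keeps 43.52.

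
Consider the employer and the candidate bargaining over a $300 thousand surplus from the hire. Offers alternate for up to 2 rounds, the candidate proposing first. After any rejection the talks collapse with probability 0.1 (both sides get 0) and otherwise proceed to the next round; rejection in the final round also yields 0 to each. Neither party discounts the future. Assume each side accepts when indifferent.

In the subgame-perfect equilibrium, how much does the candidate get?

30

Round 2 (the employer proposes): rejection yields 0 for the candidate; the employer offers 0 and keeps 300.
Round 1 (the candidate proposes): rejecting gives the employer an expected 0.9 × 300 = 270, so the candidate offers 270, keeping 30.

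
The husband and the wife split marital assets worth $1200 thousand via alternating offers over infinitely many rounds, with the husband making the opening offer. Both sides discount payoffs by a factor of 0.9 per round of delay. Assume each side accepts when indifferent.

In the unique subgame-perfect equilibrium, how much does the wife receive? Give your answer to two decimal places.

568.42

In a stationary SPE each proposer offers the other exactly their discounted continuation value.
If the husband keeps x when proposing and the wife keeps y when proposing, then x = 1200 − 0.9y and y = 1200 − 0.9x.
Solving: x = 1200(1 − 0.9) / (1 − 0.9·0.9) = 120 / 0.19 ≈ 631.5789.
The wife gets 1200 − 631.5789 ≈ 568.4211.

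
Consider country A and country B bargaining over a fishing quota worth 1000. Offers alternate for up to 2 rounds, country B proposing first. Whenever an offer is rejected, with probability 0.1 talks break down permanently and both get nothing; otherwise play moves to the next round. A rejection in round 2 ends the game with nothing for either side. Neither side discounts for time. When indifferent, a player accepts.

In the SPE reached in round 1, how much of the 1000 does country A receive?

Round 2 (country A proposes): rejection yields 0 for country B; country A offers 0 and keeps 1000.
Round 1 (country B proposes): rejecting gives country A an expected 0.9 × 1000 = 900; country B offers that and keeps 100.

900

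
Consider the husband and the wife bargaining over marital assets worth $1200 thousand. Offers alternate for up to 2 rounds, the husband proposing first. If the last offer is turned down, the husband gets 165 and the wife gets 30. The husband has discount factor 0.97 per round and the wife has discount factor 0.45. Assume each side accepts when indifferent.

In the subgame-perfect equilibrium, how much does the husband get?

734.25

Round 2 (the wife proposes): the husband gets 165 if talks fail, so the wife offers 165 and keeps 1035.
Round 1 (the husband proposes): the wife can get 1035 next round, worth 0.45 × 1035 = 465.75 now, so the husband offers 465.75, keeping 734.25.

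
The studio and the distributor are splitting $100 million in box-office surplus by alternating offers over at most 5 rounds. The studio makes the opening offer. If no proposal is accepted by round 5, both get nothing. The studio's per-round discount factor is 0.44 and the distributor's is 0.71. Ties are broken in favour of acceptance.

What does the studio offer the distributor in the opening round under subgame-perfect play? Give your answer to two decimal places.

52.18

Round 5 (the studio proposes): the distributor will accept anything ≥ 0, so the studio offers 0 and keeps 100.
Round 4 (the distributor proposes): the studio can get 100 next round, worth 0.44 × 100 = 44 now. The distributor offers 44 and keeps 100 − 44 = 56.
Round 3 (the studio proposes): the distributor can get 56 next round, worth 0.71 × 56 = 39.76 now; the studio offers that and keeps 60.24.
Round 2 (the distributor proposes): the studio can get 60.24 next round, worth 0.44 × 60.24 = 26.5056 now. The distributor offers 26.5056 and keeps 100 − 26.5056 = 73.4944.
Round 1 (the studio proposes): the distributor can get 73.4944 next round, worth 0.71 × 73.4944 = 52.181024 now, so the studio offers 52.181024, keeping 47.818976.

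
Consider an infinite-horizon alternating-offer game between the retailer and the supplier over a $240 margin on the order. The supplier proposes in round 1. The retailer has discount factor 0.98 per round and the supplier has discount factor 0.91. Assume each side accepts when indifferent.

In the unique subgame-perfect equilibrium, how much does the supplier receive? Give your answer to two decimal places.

44.36

When the supplier proposes, the retailer accepts any offer worth at least 0.98 times what the retailer would get by proposing next round; and vice versa.
This gives x = 240 − 0.98y and y = 240 − 0.91x, where x and y are each side's share when it proposes.
Hence (1 − 0.98·0.91)x = 240(1 − 0.98), i.e. 0.1082·x = 4.8.
x ≈ 44.3623; the retailer's share is 240 − x ≈ 195.6377.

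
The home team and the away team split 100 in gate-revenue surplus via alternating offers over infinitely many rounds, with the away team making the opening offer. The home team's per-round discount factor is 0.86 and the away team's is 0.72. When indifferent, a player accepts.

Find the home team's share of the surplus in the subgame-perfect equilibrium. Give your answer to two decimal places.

63.24

When the away team proposes, the home team accepts any offer worth at least 0.86 times what the home team would get by proposing next round; and vice versa.
This gives x = 100 − 0.86y and y = 100 − 0.72x, where x and y are each side's share when it proposes.
Hence (1 − 0.86·0.72)x = 100(1 − 0.86), i.e. 0.3808·x = 14.
x ≈ 36.7647; the home team's share is 100 − x ≈ 63.2353.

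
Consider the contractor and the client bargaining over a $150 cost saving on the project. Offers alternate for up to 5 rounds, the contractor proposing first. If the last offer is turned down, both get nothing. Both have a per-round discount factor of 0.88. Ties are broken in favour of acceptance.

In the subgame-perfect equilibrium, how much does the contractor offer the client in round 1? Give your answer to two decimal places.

28.11

Round 5 (the contractor proposes): rejection yields 0 for the client; the contractor offers 0 and keeps 150.
Round 4 (the client proposes): the contractor can get 150 next round, worth 0.88 × 150 = 132 now. The client offers 132 and keeps 150 − 132 = 18.
Round 3 (the contractor proposes): the client can get 18 next round, worth 0.88 × 18 = 15.84 now. The contractor offers 15.84 and keeps 150 − 15.84 = 134.16.
Round 2 (the client proposes): the contractor can get 134.16 next round, worth 0.88 × 134.16 = 118.0608 now. The client offers 118.0608 and keeps 150 − 118.0608 = 31.9392.
Round 1 (the contractor proposes): the client can get 31.9392 next round, worth 0.88 × 31.9392 = 28.106496 now; the contractor offers that and keeps 121.893504.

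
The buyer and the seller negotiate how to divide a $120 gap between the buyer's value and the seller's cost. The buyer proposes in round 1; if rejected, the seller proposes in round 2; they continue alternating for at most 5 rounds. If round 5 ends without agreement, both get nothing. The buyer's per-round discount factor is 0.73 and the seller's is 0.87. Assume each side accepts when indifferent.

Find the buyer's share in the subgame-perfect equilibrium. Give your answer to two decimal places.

73.91

Solve by backward induction from round 5.
Round 5 (the buyer proposes): rejection yields 0 for the seller; the buyer offers 0 and keeps 120.
Round 4 (the seller proposes): the buyer can get 120 next round, worth 0.73 × 120 = 87.6 now. The seller offers 87.6 and keeps 120 − 87.6 = 32.4.
Round 3 (the buyer proposes): the seller can get 32.4 next round, worth 0.87 × 32.4 = 28.188 now. The buyer offers 28.188 and keeps 120 − 28.188 = 91.812.
Round 2 (the seller proposes): the buyer can get 91.812 next round, worth 0.73 × 91.812 = 67.02276 now. The seller offers 67.02276 and keeps 120 − 67.02276 = 52.97724.
Round 1 (the buyer proposes): the seller can get 52.97724 next round, worth 0.87 × 52.97724 = 46.0901988 now; the buyer offers that and keeps 73.9098012.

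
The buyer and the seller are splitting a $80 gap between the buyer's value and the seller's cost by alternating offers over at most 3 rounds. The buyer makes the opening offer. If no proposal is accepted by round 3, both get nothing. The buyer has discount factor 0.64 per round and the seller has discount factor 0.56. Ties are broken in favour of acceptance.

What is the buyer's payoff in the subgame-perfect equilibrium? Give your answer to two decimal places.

Round 3 (the buyer proposes): rejection yields 0 for the seller; the buyer offers 0 and keeps 80.
Round 2 (the seller proposes): the buyer can get 80 next round, worth 0.64 × 80 = 51.2 now; the seller offers that and keeps 28.8.
Round 1 (the buyer proposes): the seller can get 28.8 next round, worth 0.56 × 28.8 = 16.128 now. The buyer offers 16.128 and keeps 80 − 16.128 = 63.872.

63.87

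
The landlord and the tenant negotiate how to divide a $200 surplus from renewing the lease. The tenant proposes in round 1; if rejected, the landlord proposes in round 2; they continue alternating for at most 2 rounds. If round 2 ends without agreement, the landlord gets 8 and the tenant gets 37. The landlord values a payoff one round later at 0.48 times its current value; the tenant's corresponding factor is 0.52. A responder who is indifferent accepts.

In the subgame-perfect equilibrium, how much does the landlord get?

78.24

Round 2 (the landlord proposes): the tenant gets 37 if talks fail, so the landlord offers 37 and keeps 163.
Round 1 (the tenant proposes): the landlord can get 163 next round, worth 0.48 × 163 = 78.24 now, so the tenant offers 78.24, keeping 121.76.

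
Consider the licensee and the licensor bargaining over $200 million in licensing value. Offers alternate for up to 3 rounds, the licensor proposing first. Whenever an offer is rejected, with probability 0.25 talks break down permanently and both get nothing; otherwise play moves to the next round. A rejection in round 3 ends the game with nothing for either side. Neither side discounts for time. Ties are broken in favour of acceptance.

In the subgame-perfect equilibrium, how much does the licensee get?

37.5

Round 3 (the licensor proposes): the licensee will accept anything ≥ 0, so the licensor offers 0 and keeps 200.
Round 2 (the licensee proposes): rejecting gives the licensor an expected 0.75 × 200 = 150, so the licensee offers 150, keeping 50.
Round 1 (the licensor proposes): rejecting gives the licensee an expected 0.75 × 50 = 37.5, so the licensor offers 37.5, keeping 162.5.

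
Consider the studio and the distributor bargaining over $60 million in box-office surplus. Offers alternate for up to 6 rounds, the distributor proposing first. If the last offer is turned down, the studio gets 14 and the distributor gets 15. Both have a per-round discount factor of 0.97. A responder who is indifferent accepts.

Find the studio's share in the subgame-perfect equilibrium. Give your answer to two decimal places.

42.03

Round 6 (the studio proposes): the distributor gets 15 if talks fail, so the studio offers 15 and keeps 45.
Round 5 (the distributor proposes): the studio can get 45 next round, worth 0.97 × 45 = 43.65 now. The distributor offers 43.65 and keeps 60 − 43.65 = 16.35.
Round 4 (the studio proposes): the distributor can get 16.35 next round, worth 0.97 × 16.35 = 15.8595 now, so the studio offers 15.8595, keeping 44.1405.
Round 3 (the distributor proposes): the studio can get 44.1405 next round, worth 0.97 × 44.1405 = 42.816285 now. The distributor offers 42.816285 and keeps 60 − 42.816285 = 17.183715.
Round 2 (the studio proposes): the distributor can get 17.183715 next round, worth 0.97 × 17.183715 = 16.66820355 now; the studio offers that and keeps 43.33179645.
Round 1 (the distributor proposes): the studio can get 43.33179645 next round, worth 0.97 × 43.33179645 = 42.0318425565 now, so the distributor offers 42.0318425565, keeping 17.9681574435.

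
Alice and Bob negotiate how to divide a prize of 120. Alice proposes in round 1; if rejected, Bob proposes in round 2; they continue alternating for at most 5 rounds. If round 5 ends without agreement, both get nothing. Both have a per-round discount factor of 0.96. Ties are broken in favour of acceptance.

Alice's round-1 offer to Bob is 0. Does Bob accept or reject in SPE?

Reject

Round 5 (Alice proposes): Bob will accept anything ≥ 0, so Alice offers 0 and keeps 120.
Round 4 (Bob proposes): Alice can get 120 next round, worth 0.96 × 120 = 115.2 now, so Bob offers 115.2, keeping 4.8.
Round 3 (Alice proposes): Bob can get 4.8 next round, worth 0.96 × 4.8 = 4.608 now, so Alice offers 4.608, keeping 115.392.
Round 2 (Bob proposes): Alice can get 115.392 next round, worth 0.96 × 115.392 = 110.77632 now; Bob offers that and keeps 9.22368.
So by rejecting in round 1, Bob gets 9.22368 next round, worth 0.96 × 9.22368 = 8.8547328 now.
Offer 0 < 8.8547328, so Bob rejects.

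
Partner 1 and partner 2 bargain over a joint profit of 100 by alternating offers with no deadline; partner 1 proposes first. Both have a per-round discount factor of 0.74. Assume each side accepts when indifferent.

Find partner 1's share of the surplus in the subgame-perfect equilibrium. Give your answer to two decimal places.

When partner 1 proposes, partner 2 accepts any offer worth at least 0.74 times what partner 2 would get by proposing next round; and vice versa.
This gives x = 100 − 0.74y and y = 100 − 0.74x, where x and y are each side's share when it proposes.
Hence (1 − 0.74·0.74)x = 100(1 − 0.74), i.e. 0.4524·x = 26.
x ≈ 57.4713; partner 2's share is 100 − x ≈ 42.5287.

57.47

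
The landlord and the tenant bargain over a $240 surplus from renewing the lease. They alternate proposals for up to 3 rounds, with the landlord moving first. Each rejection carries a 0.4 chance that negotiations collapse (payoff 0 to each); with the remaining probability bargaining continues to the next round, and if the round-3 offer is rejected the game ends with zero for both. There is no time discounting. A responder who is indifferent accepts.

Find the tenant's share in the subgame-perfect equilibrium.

By backward induction:
Round 3 (the landlord proposes): the tenant will accept anything ≥ 0, so the landlord offers 0 and keeps 240.
Round 2 (the tenant proposes): rejecting gives the landlord an expected 0.6 × 240 = 144. The tenant offers 144 and keeps 240 − 144 = 96.
Round 1 (the landlord proposes): rejecting gives the tenant an expected 0.6 × 96 = 57.6, so the landlord offers 57.6, keeping 182.4.

57.6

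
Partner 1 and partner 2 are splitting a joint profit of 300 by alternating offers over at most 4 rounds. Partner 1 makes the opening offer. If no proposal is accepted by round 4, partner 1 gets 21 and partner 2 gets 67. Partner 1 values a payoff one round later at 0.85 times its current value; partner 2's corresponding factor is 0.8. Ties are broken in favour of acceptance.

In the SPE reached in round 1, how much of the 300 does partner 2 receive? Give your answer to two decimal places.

187.78

Round 4 (partner 2 proposes): partner 1 gets 21 if talks fail, so partner 2 offers 21 and keeps 279.
Round 3 (partner 1 proposes): partner 2 can get 279 next round, worth 0.8 × 279 = 223.2 now; partner 1 offers that and keeps 76.8.
Round 2 (partner 2 proposes): partner 1 can get 76.8 next round, worth 0.85 × 76.8 = 65.28 now. Partner 2 offers 65.28 and keeps 300 − 65.28 = 234.72.
Round 1 (partner 1 proposes): partner 2 can get 234.72 next round, worth 0.8 × 234.72 = 187.776 now, so partner 1 offers 187.776, keeping 112.224.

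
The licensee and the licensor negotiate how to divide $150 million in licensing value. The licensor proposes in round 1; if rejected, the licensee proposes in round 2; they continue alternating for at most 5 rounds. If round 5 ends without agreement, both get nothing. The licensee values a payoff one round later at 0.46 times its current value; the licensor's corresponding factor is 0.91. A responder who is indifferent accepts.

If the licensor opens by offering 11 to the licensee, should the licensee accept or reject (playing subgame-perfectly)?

Work out the licensee's continuation value if the offer is rejected.
Round 5 (the licensor proposes): rejection yields 0 for the licensee; the licensor offers 0 and keeps 150.
Round 4 (the licensee proposes): the licensor can get 150 next round, worth 0.91 × 150 = 136.5 now, so the licensee offers 136.5, keeping 13.5.
Round 3 (the licensor proposes): the licensee can get 13.5 next round, worth 0.46 × 13.5 = 6.21 now; the licensor offers that and keeps 143.79.
Round 2 (the licensee proposes): the licensor can get 143.79 next round, worth 0.91 × 143.79 = 130.8489 now. The licensee offers 130.8489 and keeps 150 − 130.8489 = 19.1511.
So by rejecting in round 1, the licensee gets 19.1511 next round, worth 0.46 × 19.1511 = 8.809506 now.
Offer 11 ≥ 8.809506, so the licensee accepts.

Accept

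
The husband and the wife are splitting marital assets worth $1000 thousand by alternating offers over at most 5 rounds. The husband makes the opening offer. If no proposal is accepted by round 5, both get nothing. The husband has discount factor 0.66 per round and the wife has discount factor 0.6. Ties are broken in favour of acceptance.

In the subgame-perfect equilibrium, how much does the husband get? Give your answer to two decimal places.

Round 5 (the husband proposes): rejection yields 0 for the wife; the husband offers 0 and keeps 1000.
Round 4 (the wife proposes): the husband can get 1000 next round, worth 0.66 × 1000 = 660 now. The wife offers 660 and keeps 1000 − 660 = 340.
Round 3 (the husband proposes): the wife can get 340 next round, worth 0.6 × 340 = 204 now. The husband offers 204 and keeps 1000 − 204 = 796.
Round 2 (the wife proposes): the husband can get 796 next round, worth 0.66 × 796 = 525.36 now. The wife offers 525.36 and keeps 1000 − 525.36 = 474.64.
Round 1 (the husband proposes): the wife can get 474.64 next round, worth 0.6 × 474.64 = 284.784 now. The husband offers 284.784 and keeps 1000 − 284.784 = 715.216.

715.22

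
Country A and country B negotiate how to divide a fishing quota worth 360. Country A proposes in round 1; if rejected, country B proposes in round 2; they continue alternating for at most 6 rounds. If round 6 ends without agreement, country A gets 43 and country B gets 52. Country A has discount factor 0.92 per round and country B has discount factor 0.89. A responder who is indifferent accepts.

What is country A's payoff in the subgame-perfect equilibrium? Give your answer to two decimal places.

124.23

Round 6 (country B proposes): country A gets 43 if talks fail, so country B offers 43 and keeps 317.
Round 5 (country A proposes): country B can get 317 next round, worth 0.89 × 317 = 282.13 now; country A offers that and keeps 77.87.
Round 4 (country B proposes): country A can get 77.87 next round, worth 0.92 × 77.87 = 71.6404 now, so country B offers 71.6404, keeping 288.3596.
Round 3 (country A proposes): country B can get 288.3596 next round, worth 0.89 × 288.3596 = 256.640044 now, so country A offers 256.640044, keeping 103.359956.
Round 2 (country B proposes): country A can get 103.359956 next round, worth 0.92 × 103.359956 = 95.09115952 now, so country B offers 95.09115952, keeping 264.90884048.
Round 1 (country A proposes): country B can get 264.90884048 next round, worth 0.89 × 264.90884048 = 235.7688680272 now. Country A offers 235.7688680272 and keeps 360 − 235.7688680272 = 124.2311319728.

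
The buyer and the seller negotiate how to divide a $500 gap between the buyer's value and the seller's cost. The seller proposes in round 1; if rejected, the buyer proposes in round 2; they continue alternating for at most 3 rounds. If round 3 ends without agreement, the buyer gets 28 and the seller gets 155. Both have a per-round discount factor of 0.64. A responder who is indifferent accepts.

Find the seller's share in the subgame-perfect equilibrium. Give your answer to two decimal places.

373.33

Round 3 (the seller proposes): the buyer gets 28 if talks fail, so the seller offers 28 and keeps 472.
Round 2 (the buyer proposes): the seller can get 472 next round, worth 0.64 × 472 = 302.08 now, so the buyer offers 302.08, keeping 197.92.
Round 1 (the seller proposes): the buyer can get 197.92 next round, worth 0.64 × 197.92 = 126.6688 now, so the seller offers 126.6688, keeping 373.3312.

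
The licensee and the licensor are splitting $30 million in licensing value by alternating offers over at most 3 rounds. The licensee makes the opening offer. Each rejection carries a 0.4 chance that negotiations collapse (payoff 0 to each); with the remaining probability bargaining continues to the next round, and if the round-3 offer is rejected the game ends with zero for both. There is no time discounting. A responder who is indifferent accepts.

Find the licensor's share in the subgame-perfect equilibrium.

By backward induction:
Round 3 (the licensee proposes): rejection yields 0 for the licensor; the licensee offers 0 and keeps 30.
Round 2 (the licensor proposes): rejecting gives the licensee an expected 0.6 × 30 = 18, so the licensor offers 18, keeping 12.
Round 1 (the licensee proposes): rejecting gives the licensor an expected 0.6 × 12 = 7.2, so the licensee offers 7.2, keeping 22.8.

7.2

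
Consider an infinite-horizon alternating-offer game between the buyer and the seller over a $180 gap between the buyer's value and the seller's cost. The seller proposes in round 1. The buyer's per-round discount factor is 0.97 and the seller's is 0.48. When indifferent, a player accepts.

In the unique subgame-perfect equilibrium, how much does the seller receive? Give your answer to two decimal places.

10.10

Let x be the seller's share when the seller proposes and y be the buyer's share when the buyer proposes.
The buyer accepts iff offered ≥ 0.97·y, so x = 180 − 0.97y. Symmetrically y = 180 − 0.48x.
Substituting: x = 180 − 0.97(180 − 0.48x), giving x(1 − 0.48·0.97) = 180(1 − 0.97).
So x = 180 × 0.03 / 0.5344 ≈ 10.1048, and the buyer receives 180 − x ≈ 169.8952.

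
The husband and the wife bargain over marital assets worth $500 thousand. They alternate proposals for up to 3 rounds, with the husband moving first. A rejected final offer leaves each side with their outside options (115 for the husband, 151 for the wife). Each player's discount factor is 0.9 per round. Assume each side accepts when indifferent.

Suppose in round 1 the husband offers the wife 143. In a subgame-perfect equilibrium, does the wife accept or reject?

Reject

Round 3 (the husband proposes): the wife gets 151 if talks fail, so the husband offers 151 and keeps 349.
Round 2 (the wife proposes): the husband can get 349 next round, worth 0.9 × 349 = 314.1 now; the wife offers that and keeps 185.9.
So by rejecting in round 1, the wife gets 185.9 next round, worth 0.9 × 185.9 = 167.31 now.
Offer 143 < 167.31, so the wife rejects.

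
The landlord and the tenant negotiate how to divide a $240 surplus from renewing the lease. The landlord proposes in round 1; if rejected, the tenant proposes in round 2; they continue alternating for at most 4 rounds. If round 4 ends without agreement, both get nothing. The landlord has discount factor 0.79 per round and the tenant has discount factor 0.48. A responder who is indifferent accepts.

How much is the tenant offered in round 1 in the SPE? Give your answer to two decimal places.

67.88

Work backward from the last round.
Round 4 (the tenant proposes): rejection yields 0 for the landlord; the tenant offers 0 and keeps 240.
Round 3 (the landlord proposes): the tenant can get 240 next round, worth 0.48 × 240 = 115.2 now; the landlord offers that and keeps 124.8.
Round 2 (the tenant proposes): the landlord can get 124.8 next round, worth 0.79 × 124.8 = 98.592 now; the tenant offers that and keeps 141.408.
Round 1 (the landlord proposes): the tenant can get 141.408 next round, worth 0.48 × 141.408 = 67.87584 now, so the landlord offers 67.87584, keeping 172.12416.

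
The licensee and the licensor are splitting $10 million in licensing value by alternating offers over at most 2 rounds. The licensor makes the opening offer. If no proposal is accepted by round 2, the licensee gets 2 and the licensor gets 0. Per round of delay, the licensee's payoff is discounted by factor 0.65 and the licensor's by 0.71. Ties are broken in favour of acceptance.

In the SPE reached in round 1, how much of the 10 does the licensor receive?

3.5

Round 2 (the licensee proposes): rejection yields 0 for the licensor; the licensee offers 0 and keeps 10.
Round 1 (the licensor proposes): the licensee can get 10 next round, worth 0.65 × 10 = 6.5 now, so the licensor offers 6.5, keeping 3.5.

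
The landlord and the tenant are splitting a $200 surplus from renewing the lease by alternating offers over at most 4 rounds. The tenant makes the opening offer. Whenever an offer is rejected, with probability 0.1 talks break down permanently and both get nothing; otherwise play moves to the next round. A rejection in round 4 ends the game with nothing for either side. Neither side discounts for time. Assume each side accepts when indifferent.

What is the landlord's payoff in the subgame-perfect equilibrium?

163.8

Round 4 (the landlord proposes): the tenant will accept anything ≥ 0, so the landlord offers 0 and keeps 200.
Round 3 (the tenant proposes): rejecting gives the landlord an expected 0.9 × 200 = 180; the tenant offers that and keeps 20.
Round 2 (the landlord proposes): rejecting gives the tenant an expected 0.9 × 20 = 18; the landlord offers that and keeps 182.
Round 1 (the tenant proposes): rejecting gives the landlord an expected 0.9 × 182 = 163.8. The tenant offers 163.8 and keeps 200 − 163.8 = 36.2.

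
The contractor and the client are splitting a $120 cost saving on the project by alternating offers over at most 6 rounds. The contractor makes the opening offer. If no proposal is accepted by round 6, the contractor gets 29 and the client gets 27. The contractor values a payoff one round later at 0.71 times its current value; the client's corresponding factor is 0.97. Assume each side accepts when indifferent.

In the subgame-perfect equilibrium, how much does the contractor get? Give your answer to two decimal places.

Round 6 (the client proposes): the contractor gets 29 if talks fail, so the client offers 29 and keeps 91.
Round 5 (the contractor proposes): the client can get 91 next round, worth 0.97 × 91 = 88.27 now. The contractor offers 88.27 and keeps 120 − 88.27 = 31.73.
Round 4 (the client proposes): the contractor can get 31.73 next round, worth 0.71 × 31.73 = 22.5283 now, so the client offers 22.5283, keeping 97.4717.
Round 3 (the contractor proposes): the client can get 97.4717 next round, worth 0.97 × 97.4717 = 94.547549 now, so the contractor offers 94.547549, keeping 25.452451.
Round 2 (the client proposes): the contractor can get 25.452451 next round, worth 0.71 × 25.452451 = 18.07124021 now; the client offers that and keeps 101.92875979.
Round 1 (the contractor proposes): the client can get 101.92875979 next round, worth 0.97 × 101.92875979 = 98.8708969963 now, so the contractor offers 98.8708969963, keeping 21.1291030037.

21.13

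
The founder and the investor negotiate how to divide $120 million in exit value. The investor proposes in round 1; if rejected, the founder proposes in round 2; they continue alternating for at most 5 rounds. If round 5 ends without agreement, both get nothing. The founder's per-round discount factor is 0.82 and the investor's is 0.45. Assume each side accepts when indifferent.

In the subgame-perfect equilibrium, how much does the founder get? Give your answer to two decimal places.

74.09

Round 5 (the investor proposes): rejection yields 0 for the founder; the investor offers 0 and keeps 120.
Round 4 (the founder proposes): the investor can get 120 next round, worth 0.45 × 120 = 54 now, so the founder offers 54, keeping 66.
Round 3 (the investor proposes): the founder can get 66 next round, worth 0.82 × 66 = 54.12 now. The investor offers 54.12 and keeps 120 − 54.12 = 65.88.
Round 2 (the founder proposes): the investor can get 65.88 next round, worth 0.45 × 65.88 = 29.646 now, so the founder offers 29.646, keeping 90.354.
Round 1 (the investor proposes): the founder can get 90.354 next round, worth 0.82 × 90.354 = 74.09028 now, so the investor offers 74.09028, keeping 45.90972.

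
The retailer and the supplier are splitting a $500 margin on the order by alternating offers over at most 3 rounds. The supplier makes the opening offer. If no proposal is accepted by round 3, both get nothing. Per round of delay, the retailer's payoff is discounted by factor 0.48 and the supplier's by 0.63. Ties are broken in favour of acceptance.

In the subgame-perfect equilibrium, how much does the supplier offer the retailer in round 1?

88.8

Solve by backward induction from round 3.
Round 3 (the supplier proposes): rejection yields 0 for the retailer; the supplier offers 0 and keeps 500.
Round 2 (the retailer proposes): the supplier can get 500 next round, worth 0.63 × 500 = 315 now, so the retailer offers 315, keeping 185.
Round 1 (the supplier proposes): the retailer can get 185 next round, worth 0.48 × 185 = 88.8 now, so the supplier offers 88.8, keeping 411.2.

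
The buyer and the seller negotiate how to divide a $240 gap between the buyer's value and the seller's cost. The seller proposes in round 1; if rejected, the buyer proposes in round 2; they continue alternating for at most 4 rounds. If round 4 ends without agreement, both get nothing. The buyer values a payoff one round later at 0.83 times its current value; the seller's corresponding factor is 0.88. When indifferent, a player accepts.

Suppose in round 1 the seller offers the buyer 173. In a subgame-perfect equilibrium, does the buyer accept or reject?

Work out the buyer's continuation value if the offer is rejected.
Round 4 (the buyer proposes): rejection yields 0 for the seller; the buyer offers 0 and keeps 240.
Round 3 (the seller proposes): the buyer can get 240 next round, worth 0.83 × 240 = 199.2 now, so the seller offers 199.2, keeping 40.8.
Round 2 (the buyer proposes): the seller can get 40.8 next round, worth 0.88 × 40.8 = 35.904 now; the buyer offers that and keeps 204.096.
So by rejecting in round 1, the buyer gets 204.096 next round, worth 0.83 × 204.096 = 169.39968 now.
Offer 173 ≥ 169.39968, so the buyer accepts.

Accept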